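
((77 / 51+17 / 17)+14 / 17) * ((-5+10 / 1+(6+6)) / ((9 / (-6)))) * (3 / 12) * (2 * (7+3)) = -1700 / 9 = -188.89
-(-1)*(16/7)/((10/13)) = 104/35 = 2.97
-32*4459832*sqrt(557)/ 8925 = -142714624*sqrt(557)/ 8925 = -377387.79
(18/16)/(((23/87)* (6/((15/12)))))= 1305/1472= 0.89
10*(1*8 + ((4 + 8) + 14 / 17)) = 3540 / 17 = 208.24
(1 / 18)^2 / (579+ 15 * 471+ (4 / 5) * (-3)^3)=5 / 12348288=0.00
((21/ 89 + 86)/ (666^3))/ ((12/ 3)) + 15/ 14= 1.07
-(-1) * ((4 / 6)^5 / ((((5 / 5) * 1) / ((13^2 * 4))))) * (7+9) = 346112 / 243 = 1424.33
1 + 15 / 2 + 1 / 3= 53 / 6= 8.83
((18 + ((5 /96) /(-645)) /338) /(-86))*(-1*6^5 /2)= 2034294885 /2499848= 813.77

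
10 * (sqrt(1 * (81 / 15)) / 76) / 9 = sqrt(15) / 114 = 0.03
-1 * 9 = -9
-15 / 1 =-15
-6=-6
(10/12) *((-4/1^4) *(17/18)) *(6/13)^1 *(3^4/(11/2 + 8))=-340/39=-8.72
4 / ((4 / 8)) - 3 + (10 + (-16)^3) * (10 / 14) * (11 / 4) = -8021.07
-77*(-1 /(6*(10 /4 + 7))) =77 /57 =1.35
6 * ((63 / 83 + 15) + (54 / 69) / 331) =59755788 / 631879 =94.57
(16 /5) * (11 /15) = 176 /75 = 2.35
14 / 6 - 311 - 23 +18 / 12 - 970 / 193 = -388153 / 1158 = -335.19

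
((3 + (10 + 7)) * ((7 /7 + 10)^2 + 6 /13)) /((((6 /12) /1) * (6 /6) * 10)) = 6316 /13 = 485.85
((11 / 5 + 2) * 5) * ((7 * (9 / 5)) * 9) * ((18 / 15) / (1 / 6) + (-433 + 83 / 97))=-2454008886 / 2425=-1011962.43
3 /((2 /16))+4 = 28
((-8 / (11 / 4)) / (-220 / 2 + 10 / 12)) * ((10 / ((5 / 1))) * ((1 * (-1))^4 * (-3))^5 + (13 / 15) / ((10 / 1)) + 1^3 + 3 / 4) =-2323984 / 180125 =-12.90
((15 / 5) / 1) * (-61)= -183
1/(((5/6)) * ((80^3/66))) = 99/640000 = 0.00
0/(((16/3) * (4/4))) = 0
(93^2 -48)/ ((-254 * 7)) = -8601/ 1778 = -4.84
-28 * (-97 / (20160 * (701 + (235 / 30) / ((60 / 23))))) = 97 / 506882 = 0.00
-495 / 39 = -165 / 13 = -12.69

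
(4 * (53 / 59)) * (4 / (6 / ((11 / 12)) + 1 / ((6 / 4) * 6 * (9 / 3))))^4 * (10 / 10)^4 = 422281079903232 / 861864630936875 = 0.49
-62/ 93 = -2/ 3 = -0.67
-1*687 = -687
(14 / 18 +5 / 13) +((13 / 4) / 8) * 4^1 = 2609 / 936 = 2.79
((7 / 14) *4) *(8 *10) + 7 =167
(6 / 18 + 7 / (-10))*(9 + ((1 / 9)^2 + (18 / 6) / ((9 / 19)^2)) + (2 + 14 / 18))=-11209 / 1215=-9.23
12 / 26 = 0.46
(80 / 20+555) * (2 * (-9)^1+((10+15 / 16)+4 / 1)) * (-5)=136955 / 16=8559.69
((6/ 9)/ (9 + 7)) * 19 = 0.79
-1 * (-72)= 72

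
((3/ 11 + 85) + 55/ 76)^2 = 5168603449/ 698896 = 7395.38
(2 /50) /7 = 1 /175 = 0.01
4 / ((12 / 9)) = 3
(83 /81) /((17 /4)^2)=1328 /23409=0.06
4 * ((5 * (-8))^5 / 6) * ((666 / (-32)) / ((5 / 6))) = 1704960000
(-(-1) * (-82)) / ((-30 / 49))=2009 / 15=133.93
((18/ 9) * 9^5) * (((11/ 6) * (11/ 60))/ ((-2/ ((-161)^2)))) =-20578189401/ 40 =-514454735.02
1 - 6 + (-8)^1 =-13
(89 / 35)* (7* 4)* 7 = 2492 / 5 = 498.40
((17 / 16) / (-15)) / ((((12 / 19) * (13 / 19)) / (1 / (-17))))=361 / 37440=0.01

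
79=79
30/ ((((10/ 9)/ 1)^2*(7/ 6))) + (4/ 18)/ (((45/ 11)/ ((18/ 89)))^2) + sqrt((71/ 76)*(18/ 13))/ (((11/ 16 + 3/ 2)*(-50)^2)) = 6*sqrt(35074)/ 5403125 + 259855181/ 12475575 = 20.83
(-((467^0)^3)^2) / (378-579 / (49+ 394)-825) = 443 / 198600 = 0.00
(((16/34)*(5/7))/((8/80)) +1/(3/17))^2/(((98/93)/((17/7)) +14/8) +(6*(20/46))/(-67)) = 38.00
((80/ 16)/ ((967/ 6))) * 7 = 210/ 967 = 0.22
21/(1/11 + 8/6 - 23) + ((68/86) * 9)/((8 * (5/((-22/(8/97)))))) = -14827329/306160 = -48.43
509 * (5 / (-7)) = -2545 / 7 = -363.57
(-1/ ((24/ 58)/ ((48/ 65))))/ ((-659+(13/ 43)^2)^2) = -0.00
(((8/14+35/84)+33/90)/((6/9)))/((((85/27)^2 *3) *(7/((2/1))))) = 138267/7080500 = 0.02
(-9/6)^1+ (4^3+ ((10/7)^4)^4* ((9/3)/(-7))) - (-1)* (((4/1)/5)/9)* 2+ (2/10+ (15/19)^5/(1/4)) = -3362196353340636052950113/51841456474788833894370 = -64.86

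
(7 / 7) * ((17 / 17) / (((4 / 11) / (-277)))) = -3047 / 4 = -761.75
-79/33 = -2.39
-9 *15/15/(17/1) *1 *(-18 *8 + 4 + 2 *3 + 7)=1143/17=67.24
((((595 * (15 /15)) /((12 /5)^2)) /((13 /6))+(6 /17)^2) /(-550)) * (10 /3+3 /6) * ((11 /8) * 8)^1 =-99132461 /27050400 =-3.66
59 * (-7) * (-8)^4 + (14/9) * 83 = -15223670/9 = -1691518.89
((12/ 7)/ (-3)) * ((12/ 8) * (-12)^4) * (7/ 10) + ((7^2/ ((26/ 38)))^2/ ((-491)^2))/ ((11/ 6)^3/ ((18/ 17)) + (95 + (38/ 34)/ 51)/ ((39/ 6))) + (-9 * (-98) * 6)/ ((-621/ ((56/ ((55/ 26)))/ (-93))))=-1369263082485479972785616/ 110076695468029613895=-12439.17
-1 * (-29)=29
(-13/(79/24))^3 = -30371328/493039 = -61.60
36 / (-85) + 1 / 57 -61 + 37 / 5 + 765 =3444766 / 4845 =710.99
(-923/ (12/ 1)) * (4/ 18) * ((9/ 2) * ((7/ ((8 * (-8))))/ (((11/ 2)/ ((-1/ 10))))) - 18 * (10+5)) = 194931139/ 42240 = 4614.85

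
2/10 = 1/5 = 0.20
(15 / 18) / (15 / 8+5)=4 / 33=0.12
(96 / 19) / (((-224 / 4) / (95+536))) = -7572 / 133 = -56.93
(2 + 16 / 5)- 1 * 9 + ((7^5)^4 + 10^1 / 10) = 398961331488059991 / 5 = 79792266297611998.20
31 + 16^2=287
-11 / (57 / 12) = -44 / 19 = -2.32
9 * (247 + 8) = 2295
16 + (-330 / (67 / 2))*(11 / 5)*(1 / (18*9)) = 28702 / 1809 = 15.87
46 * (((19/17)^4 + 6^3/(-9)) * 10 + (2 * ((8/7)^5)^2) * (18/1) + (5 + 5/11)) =-980089834496607316/259518767989019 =-3776.57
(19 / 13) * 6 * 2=228 / 13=17.54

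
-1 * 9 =-9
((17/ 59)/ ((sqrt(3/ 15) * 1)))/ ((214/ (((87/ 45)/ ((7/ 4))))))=986 * sqrt(5)/ 662865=0.00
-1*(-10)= 10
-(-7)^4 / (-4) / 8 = 2401 / 32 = 75.03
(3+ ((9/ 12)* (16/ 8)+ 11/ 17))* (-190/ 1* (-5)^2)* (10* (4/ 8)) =-2078125/ 17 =-122242.65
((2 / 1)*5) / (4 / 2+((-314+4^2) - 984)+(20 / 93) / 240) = -11160 / 1428479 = -0.01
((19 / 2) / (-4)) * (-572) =2717 / 2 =1358.50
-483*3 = -1449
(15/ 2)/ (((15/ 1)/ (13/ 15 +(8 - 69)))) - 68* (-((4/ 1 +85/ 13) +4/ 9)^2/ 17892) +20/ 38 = -169167578906/ 5816935215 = -29.08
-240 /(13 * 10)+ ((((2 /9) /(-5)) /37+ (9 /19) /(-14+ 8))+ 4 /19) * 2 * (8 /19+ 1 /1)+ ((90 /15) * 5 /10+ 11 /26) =3381607 /1736410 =1.95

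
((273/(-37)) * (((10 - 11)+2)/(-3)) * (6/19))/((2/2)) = 546/703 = 0.78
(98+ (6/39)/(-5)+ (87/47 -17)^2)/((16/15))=8815926/28717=306.99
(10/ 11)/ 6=5/ 33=0.15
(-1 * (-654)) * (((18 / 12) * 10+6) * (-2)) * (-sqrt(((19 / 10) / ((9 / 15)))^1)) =48879.66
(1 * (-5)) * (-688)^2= -2366720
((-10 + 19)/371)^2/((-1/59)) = -4779/137641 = -0.03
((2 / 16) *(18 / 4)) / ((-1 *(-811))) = 9 / 12976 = 0.00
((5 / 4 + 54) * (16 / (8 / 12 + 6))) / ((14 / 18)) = 5967 / 35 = 170.49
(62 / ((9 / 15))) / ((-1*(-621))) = 310 / 1863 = 0.17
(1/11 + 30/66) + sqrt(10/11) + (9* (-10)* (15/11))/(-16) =sqrt(110)/11 + 723/88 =9.17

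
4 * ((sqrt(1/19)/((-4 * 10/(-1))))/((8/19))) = 0.05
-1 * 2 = -2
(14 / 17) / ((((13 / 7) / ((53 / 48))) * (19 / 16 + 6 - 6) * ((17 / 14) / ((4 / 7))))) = 41552 / 214149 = 0.19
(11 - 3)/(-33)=-8/33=-0.24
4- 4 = 0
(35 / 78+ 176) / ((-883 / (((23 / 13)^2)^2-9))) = -156843148 / 983555157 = -0.16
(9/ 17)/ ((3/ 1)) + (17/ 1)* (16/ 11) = 4657/ 187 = 24.90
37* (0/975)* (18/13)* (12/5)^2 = 0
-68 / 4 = -17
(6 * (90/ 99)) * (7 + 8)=900/ 11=81.82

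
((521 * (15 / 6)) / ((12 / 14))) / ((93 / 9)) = 18235 / 124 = 147.06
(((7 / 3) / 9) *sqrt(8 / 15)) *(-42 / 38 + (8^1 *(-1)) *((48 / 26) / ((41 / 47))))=-852362 *sqrt(30) / 1367145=-3.41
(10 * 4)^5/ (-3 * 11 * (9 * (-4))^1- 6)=51200000/ 591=86632.83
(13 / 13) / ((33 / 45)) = 15 / 11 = 1.36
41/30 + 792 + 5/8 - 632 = 19439/120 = 161.99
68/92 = 17/23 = 0.74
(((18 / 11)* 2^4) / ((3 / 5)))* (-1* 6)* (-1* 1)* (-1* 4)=-11520 / 11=-1047.27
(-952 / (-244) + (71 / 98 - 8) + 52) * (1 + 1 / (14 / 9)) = 6685801 / 83692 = 79.89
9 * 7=63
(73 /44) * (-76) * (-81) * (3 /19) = 17739 /11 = 1612.64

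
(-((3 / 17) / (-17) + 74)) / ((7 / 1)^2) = -21383 / 14161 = -1.51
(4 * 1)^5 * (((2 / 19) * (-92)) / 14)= -94208 / 133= -708.33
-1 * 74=-74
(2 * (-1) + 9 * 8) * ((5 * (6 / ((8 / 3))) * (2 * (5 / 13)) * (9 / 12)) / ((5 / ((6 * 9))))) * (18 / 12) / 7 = 54675 / 52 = 1051.44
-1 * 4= -4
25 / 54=0.46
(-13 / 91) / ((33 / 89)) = -89 / 231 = -0.39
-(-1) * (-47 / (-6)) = 47 / 6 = 7.83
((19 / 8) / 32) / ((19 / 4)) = 1 / 64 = 0.02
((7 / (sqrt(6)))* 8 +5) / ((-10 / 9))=-42* sqrt(6) / 5- 9 / 2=-25.08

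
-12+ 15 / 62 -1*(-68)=3487 / 62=56.24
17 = 17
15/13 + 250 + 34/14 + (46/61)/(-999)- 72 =1006951850/5545449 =181.58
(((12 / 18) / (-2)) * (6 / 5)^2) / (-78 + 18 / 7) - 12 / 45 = -859 / 3300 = -0.26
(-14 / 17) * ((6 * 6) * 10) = -5040 / 17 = -296.47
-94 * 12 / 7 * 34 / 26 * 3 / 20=-14382 / 455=-31.61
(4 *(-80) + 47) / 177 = -91 / 59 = -1.54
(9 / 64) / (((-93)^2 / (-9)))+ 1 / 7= 61441 / 430528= 0.14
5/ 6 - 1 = -1/ 6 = -0.17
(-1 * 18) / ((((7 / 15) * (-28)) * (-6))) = -0.23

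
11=11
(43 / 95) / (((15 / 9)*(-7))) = -129 / 3325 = -0.04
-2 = -2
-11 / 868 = -0.01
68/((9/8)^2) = 4352/81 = 53.73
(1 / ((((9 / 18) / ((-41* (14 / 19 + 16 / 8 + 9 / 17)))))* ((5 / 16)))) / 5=-276832 / 1615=-171.41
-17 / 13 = -1.31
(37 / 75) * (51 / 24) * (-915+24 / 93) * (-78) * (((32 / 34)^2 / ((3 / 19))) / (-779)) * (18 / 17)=-5237651328 / 9182975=-570.37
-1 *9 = -9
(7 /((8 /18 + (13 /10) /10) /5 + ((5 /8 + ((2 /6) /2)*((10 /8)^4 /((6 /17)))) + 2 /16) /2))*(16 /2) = 14336000 /272981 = 52.52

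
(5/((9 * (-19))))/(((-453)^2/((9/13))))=-5/50686623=-0.00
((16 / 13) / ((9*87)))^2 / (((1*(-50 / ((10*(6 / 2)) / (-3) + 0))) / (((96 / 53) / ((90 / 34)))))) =139264 / 411857862975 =0.00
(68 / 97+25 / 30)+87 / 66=9131 / 3201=2.85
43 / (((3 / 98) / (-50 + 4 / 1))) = -193844 / 3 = -64614.67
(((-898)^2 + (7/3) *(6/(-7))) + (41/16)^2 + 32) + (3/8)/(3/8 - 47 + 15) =52231541837/64768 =806440.55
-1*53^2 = -2809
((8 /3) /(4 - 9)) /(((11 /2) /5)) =-16 /33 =-0.48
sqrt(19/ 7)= sqrt(133)/ 7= 1.65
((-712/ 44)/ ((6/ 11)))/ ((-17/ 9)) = 267/ 17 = 15.71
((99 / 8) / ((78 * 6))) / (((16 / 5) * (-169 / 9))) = -495 / 1124864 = -0.00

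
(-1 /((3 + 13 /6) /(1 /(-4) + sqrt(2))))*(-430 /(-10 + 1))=215 /93- 860*sqrt(2) /93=-10.77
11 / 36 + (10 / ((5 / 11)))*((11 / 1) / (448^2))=0.31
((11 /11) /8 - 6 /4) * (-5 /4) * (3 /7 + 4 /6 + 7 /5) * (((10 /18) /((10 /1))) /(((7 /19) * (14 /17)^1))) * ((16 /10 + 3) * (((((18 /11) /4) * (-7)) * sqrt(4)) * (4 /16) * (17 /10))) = -16544383 /1881600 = -8.79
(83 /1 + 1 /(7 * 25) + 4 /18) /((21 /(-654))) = -28576312 /11025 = -2591.96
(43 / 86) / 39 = 1 / 78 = 0.01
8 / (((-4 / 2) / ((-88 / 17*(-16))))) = -5632 / 17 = -331.29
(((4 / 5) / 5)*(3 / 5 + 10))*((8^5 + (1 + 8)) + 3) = 55594.88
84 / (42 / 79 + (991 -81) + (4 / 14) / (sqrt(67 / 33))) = 391777422204 / 4246734805195 -1834854*sqrt(2211) / 4246734805195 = 0.09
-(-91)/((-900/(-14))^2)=4459/202500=0.02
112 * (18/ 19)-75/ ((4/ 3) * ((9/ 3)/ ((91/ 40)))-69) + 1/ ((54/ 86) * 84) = 28276932395/ 263679948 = 107.24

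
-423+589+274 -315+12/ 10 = 631/ 5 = 126.20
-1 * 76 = -76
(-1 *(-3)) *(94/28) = 141/14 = 10.07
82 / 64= 41 / 32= 1.28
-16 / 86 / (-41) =0.00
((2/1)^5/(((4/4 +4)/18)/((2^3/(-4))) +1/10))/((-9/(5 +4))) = 5760/7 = 822.86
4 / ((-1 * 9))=-4 / 9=-0.44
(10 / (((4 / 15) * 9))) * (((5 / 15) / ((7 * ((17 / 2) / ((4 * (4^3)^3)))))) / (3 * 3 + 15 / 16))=419430400 / 170289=2463.05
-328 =-328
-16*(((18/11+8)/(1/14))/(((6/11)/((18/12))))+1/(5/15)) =-5984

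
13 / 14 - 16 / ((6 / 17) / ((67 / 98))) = -8839 / 294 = -30.06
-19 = -19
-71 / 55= -1.29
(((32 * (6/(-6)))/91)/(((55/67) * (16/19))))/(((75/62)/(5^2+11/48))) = -10.61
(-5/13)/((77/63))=-45/143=-0.31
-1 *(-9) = 9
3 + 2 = 5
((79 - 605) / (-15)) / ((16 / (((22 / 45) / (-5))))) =-2893 / 13500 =-0.21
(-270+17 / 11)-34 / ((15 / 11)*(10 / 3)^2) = -270.70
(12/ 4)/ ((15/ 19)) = 19/ 5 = 3.80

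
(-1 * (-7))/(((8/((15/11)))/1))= 105/88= 1.19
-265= -265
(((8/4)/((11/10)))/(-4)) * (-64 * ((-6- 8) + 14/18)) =-38080/99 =-384.65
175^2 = 30625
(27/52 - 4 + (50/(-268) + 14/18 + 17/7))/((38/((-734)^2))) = -13628237087/2085174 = -6535.78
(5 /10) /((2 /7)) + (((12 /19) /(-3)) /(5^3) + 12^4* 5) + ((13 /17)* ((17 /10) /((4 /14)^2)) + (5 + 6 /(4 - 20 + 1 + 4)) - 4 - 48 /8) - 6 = 21670400723 /209000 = 103686.13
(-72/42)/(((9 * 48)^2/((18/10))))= -1/60480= -0.00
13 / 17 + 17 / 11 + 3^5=45873 / 187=245.31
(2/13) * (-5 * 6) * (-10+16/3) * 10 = 2800/13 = 215.38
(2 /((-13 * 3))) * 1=-2 /39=-0.05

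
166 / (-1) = -166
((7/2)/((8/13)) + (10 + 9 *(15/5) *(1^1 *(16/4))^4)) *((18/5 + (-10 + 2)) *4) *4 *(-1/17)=2438546/85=28688.78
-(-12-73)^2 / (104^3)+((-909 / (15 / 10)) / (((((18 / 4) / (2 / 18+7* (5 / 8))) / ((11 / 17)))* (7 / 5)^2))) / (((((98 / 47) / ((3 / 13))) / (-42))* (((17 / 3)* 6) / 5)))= 2682574205075 / 19677245952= 136.33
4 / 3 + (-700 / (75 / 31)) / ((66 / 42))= -6032 / 33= -182.79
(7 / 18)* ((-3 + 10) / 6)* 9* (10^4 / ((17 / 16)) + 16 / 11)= 21563332 / 561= 38437.31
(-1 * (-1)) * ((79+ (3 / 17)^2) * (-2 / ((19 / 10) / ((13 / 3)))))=-5938400 / 16473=-360.49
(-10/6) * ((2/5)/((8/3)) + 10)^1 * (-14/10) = 1421/60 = 23.68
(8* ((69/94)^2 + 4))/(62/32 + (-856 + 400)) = -256672/3209677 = -0.08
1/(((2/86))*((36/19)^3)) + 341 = 16204633/46656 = 347.32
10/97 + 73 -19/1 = 5248/97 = 54.10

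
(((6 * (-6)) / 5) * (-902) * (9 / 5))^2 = 85408893504 / 625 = 136654229.61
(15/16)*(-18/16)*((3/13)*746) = -151065/832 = -181.57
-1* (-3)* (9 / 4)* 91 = 614.25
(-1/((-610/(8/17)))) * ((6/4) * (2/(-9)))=-4/15555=-0.00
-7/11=-0.64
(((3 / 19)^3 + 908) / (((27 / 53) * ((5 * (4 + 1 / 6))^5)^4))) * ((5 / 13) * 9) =402279736251116682215424 / 15468008818242395818742807023227214813232421875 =0.00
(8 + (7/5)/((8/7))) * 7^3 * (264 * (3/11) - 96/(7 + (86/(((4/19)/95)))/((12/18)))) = 265260257703/1164365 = 227815.38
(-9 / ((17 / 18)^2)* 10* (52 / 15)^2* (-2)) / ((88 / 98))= 42928704 / 15895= 2700.77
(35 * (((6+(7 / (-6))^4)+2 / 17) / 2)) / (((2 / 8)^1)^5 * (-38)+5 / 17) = 98336560 / 181197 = 542.71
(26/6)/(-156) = -1/36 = -0.03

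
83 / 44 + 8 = 435 / 44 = 9.89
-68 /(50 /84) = -2856 /25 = -114.24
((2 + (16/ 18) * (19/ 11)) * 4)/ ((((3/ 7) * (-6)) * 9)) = -4900/ 8019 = -0.61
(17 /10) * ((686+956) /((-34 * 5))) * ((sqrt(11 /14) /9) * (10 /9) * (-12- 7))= 15599 * sqrt(154) /5670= 34.14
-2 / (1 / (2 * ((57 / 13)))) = -17.54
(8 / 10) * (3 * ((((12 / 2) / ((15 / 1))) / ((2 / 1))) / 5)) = 12 / 125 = 0.10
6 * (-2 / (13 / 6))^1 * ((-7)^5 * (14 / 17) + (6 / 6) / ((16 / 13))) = 33880923 / 442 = 76653.67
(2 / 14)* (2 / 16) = 0.02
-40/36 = -10/9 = -1.11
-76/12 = -19/3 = -6.33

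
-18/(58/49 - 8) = 441/167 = 2.64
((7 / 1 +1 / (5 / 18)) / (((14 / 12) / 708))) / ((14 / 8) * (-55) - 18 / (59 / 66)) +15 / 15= -52172639 / 961345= -54.27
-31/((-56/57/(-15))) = -26505/56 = -473.30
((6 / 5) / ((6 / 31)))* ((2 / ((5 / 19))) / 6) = 589 / 75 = 7.85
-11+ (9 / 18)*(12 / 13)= -137 / 13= -10.54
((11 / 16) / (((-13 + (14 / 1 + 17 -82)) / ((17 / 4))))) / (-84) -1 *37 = -12730181 / 344064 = -37.00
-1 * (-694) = 694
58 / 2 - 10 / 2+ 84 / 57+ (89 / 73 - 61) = -34.31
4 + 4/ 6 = 14/ 3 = 4.67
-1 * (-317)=317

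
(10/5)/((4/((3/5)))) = 0.30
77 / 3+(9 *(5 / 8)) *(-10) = -367 / 12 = -30.58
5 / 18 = 0.28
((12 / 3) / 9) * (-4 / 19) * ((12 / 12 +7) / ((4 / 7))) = -224 / 171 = -1.31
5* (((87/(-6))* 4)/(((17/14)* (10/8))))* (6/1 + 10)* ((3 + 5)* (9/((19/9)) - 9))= 37416960/323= 115841.98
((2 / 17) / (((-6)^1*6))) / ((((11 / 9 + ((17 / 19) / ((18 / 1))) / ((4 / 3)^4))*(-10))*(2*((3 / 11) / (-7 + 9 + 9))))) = 147136 / 27638175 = 0.01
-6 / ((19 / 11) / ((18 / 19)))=-1188 / 361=-3.29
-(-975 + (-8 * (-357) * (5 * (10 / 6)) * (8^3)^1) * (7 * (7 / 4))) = -149272625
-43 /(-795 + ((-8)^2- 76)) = 43 /807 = 0.05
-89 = -89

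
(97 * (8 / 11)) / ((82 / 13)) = 5044 / 451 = 11.18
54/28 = 27/14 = 1.93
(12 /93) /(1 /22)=88 /31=2.84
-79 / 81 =-0.98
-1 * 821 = -821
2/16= 1/8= 0.12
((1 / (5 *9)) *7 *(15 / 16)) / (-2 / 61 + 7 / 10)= 2135 / 9768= 0.22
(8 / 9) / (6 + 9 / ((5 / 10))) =1 / 27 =0.04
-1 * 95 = -95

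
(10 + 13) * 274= 6302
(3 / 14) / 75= 1 / 350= 0.00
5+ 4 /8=11 /2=5.50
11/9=1.22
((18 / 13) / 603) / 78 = 1 / 33969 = 0.00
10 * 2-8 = 12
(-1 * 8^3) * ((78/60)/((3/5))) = -3328/3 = -1109.33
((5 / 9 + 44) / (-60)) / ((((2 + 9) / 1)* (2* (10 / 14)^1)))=-2807 / 59400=-0.05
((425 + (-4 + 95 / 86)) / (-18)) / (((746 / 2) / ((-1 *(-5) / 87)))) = -181505 / 50234148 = -0.00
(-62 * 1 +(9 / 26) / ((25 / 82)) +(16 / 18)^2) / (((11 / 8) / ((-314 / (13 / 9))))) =3972630032 / 418275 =9497.65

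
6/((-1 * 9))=-0.67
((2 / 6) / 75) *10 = 2 / 45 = 0.04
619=619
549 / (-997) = -549 / 997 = -0.55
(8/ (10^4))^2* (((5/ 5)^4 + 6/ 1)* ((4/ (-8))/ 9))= -7/ 28125000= -0.00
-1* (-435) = 435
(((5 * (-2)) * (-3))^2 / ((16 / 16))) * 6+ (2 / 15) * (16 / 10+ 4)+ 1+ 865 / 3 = 142252 / 25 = 5690.08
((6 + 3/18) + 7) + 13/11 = 947/66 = 14.35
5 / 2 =2.50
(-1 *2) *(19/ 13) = -38/ 13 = -2.92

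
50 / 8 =25 / 4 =6.25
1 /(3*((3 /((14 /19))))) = 0.08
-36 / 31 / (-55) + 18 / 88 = 1539 / 6820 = 0.23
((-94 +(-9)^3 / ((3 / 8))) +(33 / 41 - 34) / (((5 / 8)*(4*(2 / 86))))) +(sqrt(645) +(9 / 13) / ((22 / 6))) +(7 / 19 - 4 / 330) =-871707476 / 334191 +sqrt(645) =-2583.01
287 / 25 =11.48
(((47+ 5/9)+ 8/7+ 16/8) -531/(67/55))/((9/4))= -171.20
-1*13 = -13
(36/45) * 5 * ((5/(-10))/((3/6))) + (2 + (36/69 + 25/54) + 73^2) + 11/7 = 46335161/8694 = 5329.56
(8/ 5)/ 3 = 8/ 15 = 0.53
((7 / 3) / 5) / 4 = 7 / 60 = 0.12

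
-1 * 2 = -2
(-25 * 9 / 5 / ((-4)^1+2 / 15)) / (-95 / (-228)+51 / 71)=287550 / 28043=10.25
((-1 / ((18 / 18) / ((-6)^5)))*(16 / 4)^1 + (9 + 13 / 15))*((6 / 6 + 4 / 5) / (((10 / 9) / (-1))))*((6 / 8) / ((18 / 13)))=-13651209 / 500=-27302.42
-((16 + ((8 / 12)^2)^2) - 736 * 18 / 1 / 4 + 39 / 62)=16548361 / 5022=3295.17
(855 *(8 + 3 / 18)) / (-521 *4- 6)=-147 / 44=-3.34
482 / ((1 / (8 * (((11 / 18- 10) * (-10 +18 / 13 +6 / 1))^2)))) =188330896 / 81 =2325072.79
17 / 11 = 1.55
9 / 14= 0.64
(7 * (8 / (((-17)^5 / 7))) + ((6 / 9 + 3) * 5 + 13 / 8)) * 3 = 680102095 / 11358856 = 59.87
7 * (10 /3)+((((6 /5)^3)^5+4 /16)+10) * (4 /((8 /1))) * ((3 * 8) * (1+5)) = 171262105105916 /91552734375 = 1870.64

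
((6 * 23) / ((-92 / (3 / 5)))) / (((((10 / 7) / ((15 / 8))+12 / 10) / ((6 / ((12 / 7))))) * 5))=-0.32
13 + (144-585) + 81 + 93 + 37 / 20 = -5043 / 20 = -252.15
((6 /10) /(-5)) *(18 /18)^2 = -3 /25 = -0.12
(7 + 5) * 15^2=2700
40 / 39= 1.03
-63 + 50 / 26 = -794 / 13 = -61.08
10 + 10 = 20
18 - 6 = 12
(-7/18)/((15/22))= -77/135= -0.57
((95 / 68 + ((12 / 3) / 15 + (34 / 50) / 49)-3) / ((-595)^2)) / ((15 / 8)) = -660934 / 331765678125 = -0.00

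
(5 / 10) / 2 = 1 / 4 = 0.25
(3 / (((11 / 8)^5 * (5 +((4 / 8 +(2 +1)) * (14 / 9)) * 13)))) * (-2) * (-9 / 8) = 995328 / 54918391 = 0.02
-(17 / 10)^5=-1419857 / 100000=-14.20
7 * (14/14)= 7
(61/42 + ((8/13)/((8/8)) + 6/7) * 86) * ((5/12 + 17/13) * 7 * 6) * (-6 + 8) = 18813053/1014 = 18553.31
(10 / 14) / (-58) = -5 / 406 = -0.01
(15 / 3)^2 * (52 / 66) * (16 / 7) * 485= 5044000 / 231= 21835.50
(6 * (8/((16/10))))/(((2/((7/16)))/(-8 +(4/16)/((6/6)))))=-3255/64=-50.86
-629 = -629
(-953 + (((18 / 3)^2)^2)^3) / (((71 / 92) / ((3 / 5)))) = 600791661708 / 355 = 1692370878.05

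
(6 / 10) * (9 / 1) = 27 / 5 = 5.40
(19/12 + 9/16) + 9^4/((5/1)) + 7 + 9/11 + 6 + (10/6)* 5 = 3528353/2640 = 1336.50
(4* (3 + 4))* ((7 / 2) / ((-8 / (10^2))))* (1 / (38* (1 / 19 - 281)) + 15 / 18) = -32691575 / 32028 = -1020.72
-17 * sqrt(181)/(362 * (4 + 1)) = -17 * sqrt(181)/1810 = -0.13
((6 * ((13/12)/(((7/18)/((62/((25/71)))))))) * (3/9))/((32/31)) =2661009/2800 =950.36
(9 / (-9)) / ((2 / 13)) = -13 / 2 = -6.50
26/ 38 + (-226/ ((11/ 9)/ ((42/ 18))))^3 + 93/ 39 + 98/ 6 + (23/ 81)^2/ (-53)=-9181760437767745232/ 114319657881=-80316549.30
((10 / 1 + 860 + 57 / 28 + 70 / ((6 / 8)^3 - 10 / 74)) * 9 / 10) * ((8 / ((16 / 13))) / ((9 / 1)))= 39409357 / 54320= 725.50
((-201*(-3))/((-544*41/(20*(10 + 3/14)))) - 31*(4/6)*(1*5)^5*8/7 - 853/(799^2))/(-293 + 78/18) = 92739245845069/362673054496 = 255.71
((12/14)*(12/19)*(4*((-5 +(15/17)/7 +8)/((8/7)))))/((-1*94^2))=-3348/4994549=-0.00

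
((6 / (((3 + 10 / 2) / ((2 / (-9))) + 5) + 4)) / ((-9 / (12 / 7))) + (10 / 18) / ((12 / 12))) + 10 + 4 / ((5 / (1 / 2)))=11.00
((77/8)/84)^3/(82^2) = 1331/5948964864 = 0.00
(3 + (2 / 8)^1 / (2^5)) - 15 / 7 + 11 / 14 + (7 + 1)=8647 / 896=9.65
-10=-10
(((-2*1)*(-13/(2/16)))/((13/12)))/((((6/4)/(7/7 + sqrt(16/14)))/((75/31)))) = 9600/31 + 19200*sqrt(14)/217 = 640.74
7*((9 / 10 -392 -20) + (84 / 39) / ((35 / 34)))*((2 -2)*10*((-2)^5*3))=0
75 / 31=2.42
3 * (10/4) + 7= 29/2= 14.50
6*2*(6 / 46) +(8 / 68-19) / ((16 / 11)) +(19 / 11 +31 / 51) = -1874813 / 206448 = -9.08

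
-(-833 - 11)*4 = 3376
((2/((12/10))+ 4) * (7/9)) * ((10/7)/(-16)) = -85/216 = -0.39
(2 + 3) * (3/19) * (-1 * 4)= -60/19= -3.16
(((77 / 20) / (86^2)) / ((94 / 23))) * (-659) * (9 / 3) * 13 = -45516471 / 13904480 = -3.27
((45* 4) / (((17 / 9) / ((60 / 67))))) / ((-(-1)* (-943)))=-97200 / 1074077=-0.09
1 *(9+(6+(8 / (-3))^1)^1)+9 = 64 / 3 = 21.33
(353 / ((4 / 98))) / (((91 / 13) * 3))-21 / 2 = 1204 / 3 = 401.33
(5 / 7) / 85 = 1 / 119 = 0.01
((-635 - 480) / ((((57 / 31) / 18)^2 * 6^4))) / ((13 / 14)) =-7500605 / 84474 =-88.79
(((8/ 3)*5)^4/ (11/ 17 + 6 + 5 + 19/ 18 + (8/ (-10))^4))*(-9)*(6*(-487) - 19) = 159990400000000/ 2507711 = 63799377.20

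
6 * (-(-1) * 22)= 132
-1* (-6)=6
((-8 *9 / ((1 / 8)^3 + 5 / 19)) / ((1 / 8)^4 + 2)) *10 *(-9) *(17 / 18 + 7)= 683755438080 / 7043249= 97079.55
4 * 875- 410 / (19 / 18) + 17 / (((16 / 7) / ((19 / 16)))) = 15177679 / 4864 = 3120.41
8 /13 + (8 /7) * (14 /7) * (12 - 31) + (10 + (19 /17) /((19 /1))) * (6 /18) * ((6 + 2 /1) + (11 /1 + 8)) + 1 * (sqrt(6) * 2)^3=73817 /1547 + 48 * sqrt(6)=165.29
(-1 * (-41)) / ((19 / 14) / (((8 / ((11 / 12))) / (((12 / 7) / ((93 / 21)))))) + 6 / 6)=142352 / 3681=38.67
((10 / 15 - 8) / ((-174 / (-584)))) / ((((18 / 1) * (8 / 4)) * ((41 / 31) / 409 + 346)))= -20362474 / 10305004275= -0.00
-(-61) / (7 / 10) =87.14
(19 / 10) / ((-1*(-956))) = 19 / 9560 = 0.00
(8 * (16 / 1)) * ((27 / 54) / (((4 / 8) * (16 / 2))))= 16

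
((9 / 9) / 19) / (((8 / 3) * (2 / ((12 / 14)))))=9 / 1064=0.01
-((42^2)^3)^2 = -30129469486639681536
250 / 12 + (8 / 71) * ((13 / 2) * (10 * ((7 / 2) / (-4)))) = 6145 / 426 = 14.42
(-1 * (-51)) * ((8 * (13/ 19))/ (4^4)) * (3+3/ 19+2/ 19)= 20553/ 5776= 3.56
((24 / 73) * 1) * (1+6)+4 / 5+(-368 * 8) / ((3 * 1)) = -1071164 / 1095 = -978.23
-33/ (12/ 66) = -363/ 2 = -181.50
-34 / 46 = -17 / 23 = -0.74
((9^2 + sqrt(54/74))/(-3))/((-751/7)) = 7* sqrt(111)/27787 + 189/751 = 0.25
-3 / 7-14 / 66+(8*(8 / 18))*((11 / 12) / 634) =-418856 / 659043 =-0.64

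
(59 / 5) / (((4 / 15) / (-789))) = -34913.25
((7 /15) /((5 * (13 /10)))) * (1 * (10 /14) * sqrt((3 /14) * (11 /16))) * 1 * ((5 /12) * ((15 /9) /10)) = 5 * sqrt(462) /78624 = 0.00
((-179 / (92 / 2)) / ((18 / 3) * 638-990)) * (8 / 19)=-358 / 620103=-0.00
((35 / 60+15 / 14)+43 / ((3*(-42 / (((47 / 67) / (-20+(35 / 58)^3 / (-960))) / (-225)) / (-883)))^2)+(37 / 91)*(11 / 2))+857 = 860.89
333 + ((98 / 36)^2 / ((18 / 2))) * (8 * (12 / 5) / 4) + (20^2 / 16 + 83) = 540617 / 1215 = 444.95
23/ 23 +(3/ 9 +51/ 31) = 277/ 93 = 2.98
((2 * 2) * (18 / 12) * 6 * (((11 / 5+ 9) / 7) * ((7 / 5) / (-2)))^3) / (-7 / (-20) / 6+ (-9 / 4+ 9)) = -18966528 / 2553125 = -7.43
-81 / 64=-1.27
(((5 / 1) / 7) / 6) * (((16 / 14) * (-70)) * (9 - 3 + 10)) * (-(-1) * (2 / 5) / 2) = -30.48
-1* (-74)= 74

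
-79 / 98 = -0.81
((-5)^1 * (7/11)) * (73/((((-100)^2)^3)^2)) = -511/2200000000000000000000000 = -0.00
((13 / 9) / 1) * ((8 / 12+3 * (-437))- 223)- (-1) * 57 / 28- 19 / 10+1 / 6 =-8370857 / 3780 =-2214.51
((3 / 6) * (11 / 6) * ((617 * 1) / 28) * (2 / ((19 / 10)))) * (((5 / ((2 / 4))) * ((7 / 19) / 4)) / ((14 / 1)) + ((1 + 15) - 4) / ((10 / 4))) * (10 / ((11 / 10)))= 28520825 / 30324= 940.54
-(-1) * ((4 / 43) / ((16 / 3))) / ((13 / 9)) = 27 / 2236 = 0.01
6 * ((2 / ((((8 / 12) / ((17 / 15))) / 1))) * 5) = 102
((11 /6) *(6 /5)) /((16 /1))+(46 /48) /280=947 /6720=0.14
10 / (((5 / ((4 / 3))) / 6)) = 16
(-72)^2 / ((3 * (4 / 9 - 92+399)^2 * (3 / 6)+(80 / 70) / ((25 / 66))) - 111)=48988800 / 1338830137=0.04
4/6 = 2/3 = 0.67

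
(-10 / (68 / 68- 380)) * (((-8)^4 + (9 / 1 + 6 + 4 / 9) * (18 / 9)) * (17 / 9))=205.68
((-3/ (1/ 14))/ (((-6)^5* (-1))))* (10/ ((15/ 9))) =-7/ 216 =-0.03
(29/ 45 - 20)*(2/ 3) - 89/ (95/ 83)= -232547/ 2565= -90.66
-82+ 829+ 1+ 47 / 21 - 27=15188 / 21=723.24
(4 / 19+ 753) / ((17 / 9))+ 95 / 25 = 402.56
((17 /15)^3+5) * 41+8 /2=906808 /3375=268.68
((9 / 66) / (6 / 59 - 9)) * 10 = -59 / 385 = -0.15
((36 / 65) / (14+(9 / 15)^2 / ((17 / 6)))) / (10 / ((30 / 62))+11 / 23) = 52785 / 28469467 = 0.00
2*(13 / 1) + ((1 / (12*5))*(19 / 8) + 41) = 32179 / 480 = 67.04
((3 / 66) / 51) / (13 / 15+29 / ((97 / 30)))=485 / 5352314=0.00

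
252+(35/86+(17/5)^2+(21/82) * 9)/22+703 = 463322391/484825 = 955.65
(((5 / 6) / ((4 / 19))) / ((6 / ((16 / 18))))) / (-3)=-95 / 486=-0.20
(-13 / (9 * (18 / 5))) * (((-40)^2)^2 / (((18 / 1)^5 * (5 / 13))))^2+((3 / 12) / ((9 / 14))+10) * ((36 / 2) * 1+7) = 254.74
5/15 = 0.33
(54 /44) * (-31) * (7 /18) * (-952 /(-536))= -77469 /2948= -26.28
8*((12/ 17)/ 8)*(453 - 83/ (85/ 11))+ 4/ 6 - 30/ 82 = 55539257/ 177735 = 312.48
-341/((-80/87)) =29667/80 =370.84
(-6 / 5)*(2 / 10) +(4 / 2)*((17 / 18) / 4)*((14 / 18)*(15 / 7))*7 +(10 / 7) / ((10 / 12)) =131989 / 18900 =6.98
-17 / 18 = -0.94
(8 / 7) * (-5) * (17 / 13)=-680 / 91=-7.47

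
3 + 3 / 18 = 19 / 6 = 3.17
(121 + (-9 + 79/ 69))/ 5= 7807/ 345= 22.63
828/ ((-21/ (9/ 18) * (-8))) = 69/ 28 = 2.46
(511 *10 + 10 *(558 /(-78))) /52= 16375 /169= 96.89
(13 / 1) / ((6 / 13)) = 169 / 6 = 28.17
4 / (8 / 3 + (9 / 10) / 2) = 240 / 187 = 1.28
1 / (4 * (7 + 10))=1 / 68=0.01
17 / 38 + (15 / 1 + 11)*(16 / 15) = 16063 / 570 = 28.18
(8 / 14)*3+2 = 26 / 7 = 3.71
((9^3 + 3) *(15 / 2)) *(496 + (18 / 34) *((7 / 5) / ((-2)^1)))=46257093 / 17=2721005.47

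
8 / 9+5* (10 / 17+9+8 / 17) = 7831 / 153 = 51.18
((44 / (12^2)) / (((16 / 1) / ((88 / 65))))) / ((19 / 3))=121 / 29640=0.00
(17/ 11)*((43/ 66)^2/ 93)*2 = 0.01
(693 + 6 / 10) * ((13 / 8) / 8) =11271 / 80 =140.89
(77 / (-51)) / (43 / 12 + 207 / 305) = -93940 / 265183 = -0.35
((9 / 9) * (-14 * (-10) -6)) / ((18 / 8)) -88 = -256 / 9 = -28.44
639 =639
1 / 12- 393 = -4715 / 12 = -392.92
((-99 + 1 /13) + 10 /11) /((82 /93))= -651744 /5863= -111.16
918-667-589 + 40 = -298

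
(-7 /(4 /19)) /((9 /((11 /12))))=-1463 /432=-3.39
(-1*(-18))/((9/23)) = 46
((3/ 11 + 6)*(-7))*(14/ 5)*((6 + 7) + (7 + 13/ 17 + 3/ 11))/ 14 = -184.75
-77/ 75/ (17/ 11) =-847/ 1275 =-0.66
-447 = -447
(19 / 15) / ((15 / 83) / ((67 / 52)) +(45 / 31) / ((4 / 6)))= 0.55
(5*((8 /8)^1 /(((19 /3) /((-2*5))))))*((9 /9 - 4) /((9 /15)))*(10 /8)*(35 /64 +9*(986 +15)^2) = 1082161145625 /2432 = 444967576.33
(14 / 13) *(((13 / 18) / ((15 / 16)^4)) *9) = 9.06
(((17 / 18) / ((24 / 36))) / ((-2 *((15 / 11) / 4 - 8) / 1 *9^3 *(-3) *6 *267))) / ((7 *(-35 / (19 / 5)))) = 3553 / 8678177619300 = 0.00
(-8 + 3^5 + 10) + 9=254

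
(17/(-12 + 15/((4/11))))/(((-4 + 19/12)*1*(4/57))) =-3.43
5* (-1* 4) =-20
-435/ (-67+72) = -87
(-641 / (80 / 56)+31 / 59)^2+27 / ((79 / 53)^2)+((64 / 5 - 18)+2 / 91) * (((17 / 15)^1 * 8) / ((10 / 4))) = 595622317844980897 / 2965451716500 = 200853.82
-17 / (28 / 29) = -493 / 28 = -17.61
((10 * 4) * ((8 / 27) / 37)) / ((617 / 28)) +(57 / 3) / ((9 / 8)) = 10418984 / 616383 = 16.90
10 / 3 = 3.33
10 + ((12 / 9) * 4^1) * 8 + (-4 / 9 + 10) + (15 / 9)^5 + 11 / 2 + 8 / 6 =39811 / 486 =81.92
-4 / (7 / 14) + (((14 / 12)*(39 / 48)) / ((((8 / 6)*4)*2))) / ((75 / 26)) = -306017 / 38400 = -7.97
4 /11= 0.36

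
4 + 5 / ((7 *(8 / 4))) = 61 / 14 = 4.36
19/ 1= 19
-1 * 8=-8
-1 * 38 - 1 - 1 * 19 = -58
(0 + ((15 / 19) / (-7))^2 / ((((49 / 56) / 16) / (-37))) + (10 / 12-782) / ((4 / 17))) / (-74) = 9891667217 / 219909648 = 44.98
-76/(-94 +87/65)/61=260/19337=0.01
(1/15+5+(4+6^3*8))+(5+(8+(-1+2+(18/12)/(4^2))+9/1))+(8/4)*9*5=888077/480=1850.16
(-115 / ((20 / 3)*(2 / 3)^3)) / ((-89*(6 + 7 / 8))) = 1863 / 19580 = 0.10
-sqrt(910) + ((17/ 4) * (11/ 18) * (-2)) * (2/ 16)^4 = -sqrt(910)-187/ 147456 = -30.17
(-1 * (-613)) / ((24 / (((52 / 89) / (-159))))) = -7969 / 84906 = -0.09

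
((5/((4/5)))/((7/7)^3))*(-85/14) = -37.95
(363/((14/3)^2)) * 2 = 3267/98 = 33.34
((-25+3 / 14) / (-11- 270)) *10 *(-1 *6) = -10410 / 1967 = -5.29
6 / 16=3 / 8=0.38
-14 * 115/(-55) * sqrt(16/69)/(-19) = -56 * sqrt(69)/627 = -0.74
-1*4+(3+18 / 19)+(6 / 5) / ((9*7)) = -67 / 1995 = -0.03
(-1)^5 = -1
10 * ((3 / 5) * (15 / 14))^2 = 405 / 98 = 4.13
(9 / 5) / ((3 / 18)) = 54 / 5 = 10.80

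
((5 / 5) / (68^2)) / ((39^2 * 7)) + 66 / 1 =3249294049 / 49231728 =66.00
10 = 10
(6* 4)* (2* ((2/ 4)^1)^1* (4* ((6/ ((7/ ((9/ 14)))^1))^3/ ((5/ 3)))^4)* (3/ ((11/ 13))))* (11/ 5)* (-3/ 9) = -15172766492903047143648/ 598691348064270045003125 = -0.03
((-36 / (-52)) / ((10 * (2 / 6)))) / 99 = 3 / 1430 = 0.00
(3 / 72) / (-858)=-1 / 20592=-0.00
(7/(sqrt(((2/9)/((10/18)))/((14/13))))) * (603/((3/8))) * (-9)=-101304 * sqrt(455)/13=-166222.17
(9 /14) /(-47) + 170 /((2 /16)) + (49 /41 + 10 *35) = 46164253 /26978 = 1711.18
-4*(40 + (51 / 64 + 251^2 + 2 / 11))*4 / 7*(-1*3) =133144659 / 308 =432287.85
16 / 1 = 16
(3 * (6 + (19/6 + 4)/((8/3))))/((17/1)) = 417/272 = 1.53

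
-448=-448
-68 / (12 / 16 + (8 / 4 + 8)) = -272 / 43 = -6.33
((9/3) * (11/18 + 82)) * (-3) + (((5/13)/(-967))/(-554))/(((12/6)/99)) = -10355964163/13928668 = -743.50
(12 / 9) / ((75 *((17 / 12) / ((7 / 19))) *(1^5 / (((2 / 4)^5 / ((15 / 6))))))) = 7 / 121125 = 0.00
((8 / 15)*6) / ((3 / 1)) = 16 / 15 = 1.07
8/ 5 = 1.60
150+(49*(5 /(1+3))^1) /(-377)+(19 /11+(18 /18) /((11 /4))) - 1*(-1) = 2536777 /16588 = 152.93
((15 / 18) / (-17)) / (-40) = 1 / 816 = 0.00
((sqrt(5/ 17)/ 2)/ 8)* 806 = 403* sqrt(85)/ 136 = 27.32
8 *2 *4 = 64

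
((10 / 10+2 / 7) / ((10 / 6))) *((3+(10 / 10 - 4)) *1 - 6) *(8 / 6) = -216 / 35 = -6.17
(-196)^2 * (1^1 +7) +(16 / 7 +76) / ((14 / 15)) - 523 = 15037555 / 49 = 306888.88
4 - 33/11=1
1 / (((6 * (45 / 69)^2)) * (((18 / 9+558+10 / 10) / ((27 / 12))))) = 529 / 336600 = 0.00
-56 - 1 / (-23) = -1287 / 23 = -55.96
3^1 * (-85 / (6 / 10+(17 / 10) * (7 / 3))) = -7650 / 137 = -55.84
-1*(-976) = 976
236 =236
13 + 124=137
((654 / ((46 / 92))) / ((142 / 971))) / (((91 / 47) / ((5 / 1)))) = 149232990 / 6461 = 23097.51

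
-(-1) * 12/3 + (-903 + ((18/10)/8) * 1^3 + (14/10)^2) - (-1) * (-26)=-922.82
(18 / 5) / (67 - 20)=18 / 235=0.08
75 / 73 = 1.03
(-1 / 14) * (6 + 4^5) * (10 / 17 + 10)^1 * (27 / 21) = -834300 / 833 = -1001.56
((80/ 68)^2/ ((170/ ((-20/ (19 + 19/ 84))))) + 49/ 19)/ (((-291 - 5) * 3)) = -4079089/ 1409166312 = -0.00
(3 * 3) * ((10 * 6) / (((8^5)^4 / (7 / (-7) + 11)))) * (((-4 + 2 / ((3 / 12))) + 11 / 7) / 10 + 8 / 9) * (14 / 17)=13665 / 2449958197289549824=0.00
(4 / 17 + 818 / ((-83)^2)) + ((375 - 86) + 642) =109073665 / 117113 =931.35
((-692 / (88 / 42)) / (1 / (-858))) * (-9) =-2550366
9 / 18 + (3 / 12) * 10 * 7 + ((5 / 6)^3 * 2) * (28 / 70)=997 / 54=18.46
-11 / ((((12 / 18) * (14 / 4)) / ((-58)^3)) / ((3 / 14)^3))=21730599 / 2401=9050.65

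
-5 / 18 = -0.28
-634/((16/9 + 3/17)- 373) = 48501/28385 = 1.71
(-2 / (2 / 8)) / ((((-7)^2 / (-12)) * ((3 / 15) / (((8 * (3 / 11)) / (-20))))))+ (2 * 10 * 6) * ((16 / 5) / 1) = 206400 / 539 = 382.93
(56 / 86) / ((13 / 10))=280 / 559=0.50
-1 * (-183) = 183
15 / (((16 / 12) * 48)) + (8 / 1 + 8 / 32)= 543 / 64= 8.48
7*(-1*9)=-63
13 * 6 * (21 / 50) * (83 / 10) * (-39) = -2651103 / 250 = -10604.41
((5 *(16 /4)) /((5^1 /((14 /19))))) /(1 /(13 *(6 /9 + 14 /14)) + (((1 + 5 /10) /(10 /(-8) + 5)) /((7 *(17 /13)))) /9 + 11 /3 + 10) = 974610 /4536041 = 0.21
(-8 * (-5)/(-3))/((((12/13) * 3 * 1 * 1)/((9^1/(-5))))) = 26/3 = 8.67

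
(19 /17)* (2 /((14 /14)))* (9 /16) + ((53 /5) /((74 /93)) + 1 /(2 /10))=492607 /25160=19.58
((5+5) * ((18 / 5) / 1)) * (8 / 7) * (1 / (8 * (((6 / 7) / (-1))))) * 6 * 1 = -36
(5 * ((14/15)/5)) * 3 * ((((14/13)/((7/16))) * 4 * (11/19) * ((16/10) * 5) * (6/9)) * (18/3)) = 630784/1235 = 510.76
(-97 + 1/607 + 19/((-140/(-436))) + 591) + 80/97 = 1141659314/2060765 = 554.00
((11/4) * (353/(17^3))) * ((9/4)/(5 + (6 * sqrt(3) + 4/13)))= -3483051/117833392 + 1968681 * sqrt(3)/58916696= 0.03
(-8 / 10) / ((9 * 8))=-1 / 90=-0.01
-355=-355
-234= -234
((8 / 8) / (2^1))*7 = 3.50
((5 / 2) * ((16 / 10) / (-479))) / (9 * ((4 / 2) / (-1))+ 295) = -4 / 132683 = -0.00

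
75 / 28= 2.68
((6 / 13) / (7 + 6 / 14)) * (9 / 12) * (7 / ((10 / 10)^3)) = 441 / 1352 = 0.33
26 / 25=1.04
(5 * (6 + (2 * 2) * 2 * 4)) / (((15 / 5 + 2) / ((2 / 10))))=38 / 5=7.60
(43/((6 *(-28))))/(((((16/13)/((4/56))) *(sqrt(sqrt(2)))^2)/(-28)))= 559 *sqrt(2)/2688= 0.29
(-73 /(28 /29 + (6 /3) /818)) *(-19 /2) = 16451207 /22962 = 716.45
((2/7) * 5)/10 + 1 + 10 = 78/7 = 11.14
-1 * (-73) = 73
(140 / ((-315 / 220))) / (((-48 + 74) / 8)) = -3520 / 117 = -30.09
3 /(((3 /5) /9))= 45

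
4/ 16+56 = 225/ 4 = 56.25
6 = 6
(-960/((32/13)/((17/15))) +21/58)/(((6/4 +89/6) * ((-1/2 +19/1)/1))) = -1.46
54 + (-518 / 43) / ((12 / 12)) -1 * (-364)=17456 / 43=405.95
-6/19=-0.32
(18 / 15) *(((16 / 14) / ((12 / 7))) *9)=36 / 5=7.20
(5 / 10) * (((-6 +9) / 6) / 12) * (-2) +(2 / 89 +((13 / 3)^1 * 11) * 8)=814487 / 2136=381.31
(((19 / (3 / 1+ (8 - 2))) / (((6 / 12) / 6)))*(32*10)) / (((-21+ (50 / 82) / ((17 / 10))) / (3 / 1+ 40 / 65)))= -796698880 / 561093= -1419.91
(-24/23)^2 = 576/529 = 1.09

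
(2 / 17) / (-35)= -2 / 595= -0.00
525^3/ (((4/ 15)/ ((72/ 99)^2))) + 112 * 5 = 34728817760/ 121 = 287015022.81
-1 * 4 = -4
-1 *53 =-53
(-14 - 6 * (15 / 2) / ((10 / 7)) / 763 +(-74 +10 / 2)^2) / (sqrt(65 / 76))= 1034837 * sqrt(1235) / 7085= 5132.93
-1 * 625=-625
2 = 2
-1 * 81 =-81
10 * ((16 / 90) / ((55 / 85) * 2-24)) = -0.08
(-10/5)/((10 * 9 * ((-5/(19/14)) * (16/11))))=209/50400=0.00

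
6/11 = 0.55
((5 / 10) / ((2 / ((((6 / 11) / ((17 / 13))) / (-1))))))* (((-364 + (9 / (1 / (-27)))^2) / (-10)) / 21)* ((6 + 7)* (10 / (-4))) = -947.07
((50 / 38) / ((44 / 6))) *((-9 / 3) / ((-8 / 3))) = 0.20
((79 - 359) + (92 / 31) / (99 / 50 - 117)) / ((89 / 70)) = -3494629600 / 15867009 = -220.25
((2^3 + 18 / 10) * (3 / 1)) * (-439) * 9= -580797 / 5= -116159.40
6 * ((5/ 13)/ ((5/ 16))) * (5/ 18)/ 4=20/ 39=0.51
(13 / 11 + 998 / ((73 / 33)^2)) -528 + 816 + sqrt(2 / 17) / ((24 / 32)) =493.58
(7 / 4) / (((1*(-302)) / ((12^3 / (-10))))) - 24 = -17364 / 755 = -23.00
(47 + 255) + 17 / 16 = 4849 / 16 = 303.06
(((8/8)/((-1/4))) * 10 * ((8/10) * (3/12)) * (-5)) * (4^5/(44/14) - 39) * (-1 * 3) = -378600/11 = -34418.18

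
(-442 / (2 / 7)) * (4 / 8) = -1547 / 2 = -773.50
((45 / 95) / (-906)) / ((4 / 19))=-3 / 1208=-0.00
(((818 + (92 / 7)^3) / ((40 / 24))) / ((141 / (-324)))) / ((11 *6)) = -64.51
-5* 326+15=-1615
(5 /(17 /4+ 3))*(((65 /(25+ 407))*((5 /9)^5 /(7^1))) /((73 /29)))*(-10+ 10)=0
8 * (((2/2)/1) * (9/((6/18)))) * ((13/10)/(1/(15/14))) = 2106/7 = 300.86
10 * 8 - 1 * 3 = 77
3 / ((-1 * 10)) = -3 / 10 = -0.30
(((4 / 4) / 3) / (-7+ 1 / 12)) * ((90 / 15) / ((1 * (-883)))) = 24 / 73289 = 0.00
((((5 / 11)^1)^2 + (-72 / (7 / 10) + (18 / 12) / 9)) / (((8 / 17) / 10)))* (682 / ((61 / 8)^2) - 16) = 29306710210 / 3151687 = 9298.74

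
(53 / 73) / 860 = 0.00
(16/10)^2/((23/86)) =5504/575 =9.57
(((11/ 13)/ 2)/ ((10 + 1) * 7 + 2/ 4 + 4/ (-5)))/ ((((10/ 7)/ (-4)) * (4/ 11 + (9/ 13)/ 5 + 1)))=-4235/ 411879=-0.01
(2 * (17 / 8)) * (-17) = -289 / 4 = -72.25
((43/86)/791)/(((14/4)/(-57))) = -57/5537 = -0.01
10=10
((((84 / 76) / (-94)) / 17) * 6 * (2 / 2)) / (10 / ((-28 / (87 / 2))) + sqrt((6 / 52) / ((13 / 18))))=214032 * sqrt(3) / 53905803013 + 14408940 / 53905803013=0.00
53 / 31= 1.71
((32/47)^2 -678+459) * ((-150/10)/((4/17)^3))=35576040165/141376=251641.30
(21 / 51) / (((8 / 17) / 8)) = 7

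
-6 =-6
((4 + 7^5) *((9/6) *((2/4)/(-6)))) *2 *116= -487519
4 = 4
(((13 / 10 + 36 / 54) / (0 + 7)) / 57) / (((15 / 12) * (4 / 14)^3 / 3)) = 2891 / 5700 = 0.51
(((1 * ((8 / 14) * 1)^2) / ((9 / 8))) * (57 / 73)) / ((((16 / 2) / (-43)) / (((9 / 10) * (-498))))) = 9764784 / 17885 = 545.98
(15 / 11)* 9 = 135 / 11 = 12.27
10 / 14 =5 / 7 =0.71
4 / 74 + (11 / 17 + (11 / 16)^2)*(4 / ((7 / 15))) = 2719747 / 281792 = 9.65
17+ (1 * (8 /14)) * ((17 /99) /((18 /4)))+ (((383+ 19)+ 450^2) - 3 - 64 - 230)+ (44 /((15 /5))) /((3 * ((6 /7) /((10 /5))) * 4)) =1263771337 /6237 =202624.87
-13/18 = -0.72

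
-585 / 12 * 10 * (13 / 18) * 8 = -8450 / 3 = -2816.67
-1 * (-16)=16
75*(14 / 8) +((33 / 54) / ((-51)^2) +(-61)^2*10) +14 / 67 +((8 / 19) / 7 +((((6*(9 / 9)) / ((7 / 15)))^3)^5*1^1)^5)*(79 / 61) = 3484067463566867691294980965722728584479309808303538258529142627638181065293988042856712510249999679982282303387972103736297091017590221727726030640341187817 / 17536951168739246107294256940287715994374973117299841234723727520878634444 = 198670078398658263812697000000000000000000000000000000000000000000000000000000000000.00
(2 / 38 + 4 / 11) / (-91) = -87 / 19019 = -0.00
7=7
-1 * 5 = -5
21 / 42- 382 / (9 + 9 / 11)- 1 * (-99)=1636 / 27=60.59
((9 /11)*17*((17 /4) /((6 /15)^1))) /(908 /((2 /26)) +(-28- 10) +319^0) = 13005 /1035496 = 0.01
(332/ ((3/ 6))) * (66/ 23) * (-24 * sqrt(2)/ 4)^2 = 3155328/ 23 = 137188.17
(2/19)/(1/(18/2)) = 18/19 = 0.95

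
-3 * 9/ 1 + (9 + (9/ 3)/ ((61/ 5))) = -1083/ 61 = -17.75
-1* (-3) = 3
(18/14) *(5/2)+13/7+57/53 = 4561/742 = 6.15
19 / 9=2.11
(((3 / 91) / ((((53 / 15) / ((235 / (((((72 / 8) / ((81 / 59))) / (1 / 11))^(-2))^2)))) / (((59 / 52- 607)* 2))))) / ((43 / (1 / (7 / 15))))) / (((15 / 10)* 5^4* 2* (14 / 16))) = -210158091608835788 / 96305852097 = -2182194.40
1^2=1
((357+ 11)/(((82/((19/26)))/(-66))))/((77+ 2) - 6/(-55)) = -333960/122057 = -2.74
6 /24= 1 /4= 0.25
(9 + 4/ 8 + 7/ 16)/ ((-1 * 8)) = -1.24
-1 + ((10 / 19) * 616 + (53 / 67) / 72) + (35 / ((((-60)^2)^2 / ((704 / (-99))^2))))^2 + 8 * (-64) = -1293096669245517529 / 6849809479125000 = -188.78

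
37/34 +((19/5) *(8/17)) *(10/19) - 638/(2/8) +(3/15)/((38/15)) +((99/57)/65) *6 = -53531609/20995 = -2549.73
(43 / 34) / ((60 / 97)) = 4171 / 2040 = 2.04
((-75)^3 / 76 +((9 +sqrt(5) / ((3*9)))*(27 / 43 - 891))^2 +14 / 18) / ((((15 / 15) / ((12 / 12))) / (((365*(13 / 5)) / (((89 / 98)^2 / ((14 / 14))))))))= 8906500462021344*sqrt(5) / 14645929 +185045581558684739893 / 2504453859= 75246400848.09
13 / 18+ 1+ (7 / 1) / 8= 187 / 72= 2.60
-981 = -981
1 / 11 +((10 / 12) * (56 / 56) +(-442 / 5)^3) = -5699150983 / 8250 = -690806.18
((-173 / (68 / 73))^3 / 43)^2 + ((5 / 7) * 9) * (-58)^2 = 28399601276158928217064927 / 1279641827602432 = 22193398702.33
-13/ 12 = -1.08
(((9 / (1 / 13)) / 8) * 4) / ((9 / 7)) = 91 / 2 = 45.50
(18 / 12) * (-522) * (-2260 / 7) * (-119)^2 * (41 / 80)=7338713697 / 4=1834678424.25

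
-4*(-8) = 32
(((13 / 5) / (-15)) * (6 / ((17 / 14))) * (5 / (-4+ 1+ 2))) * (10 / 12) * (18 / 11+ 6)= 27.25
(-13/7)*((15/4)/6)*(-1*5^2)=1625/56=29.02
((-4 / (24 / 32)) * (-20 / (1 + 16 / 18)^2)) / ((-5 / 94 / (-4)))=649728 / 289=2248.19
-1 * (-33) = 33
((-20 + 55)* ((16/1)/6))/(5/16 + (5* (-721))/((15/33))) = -4480/380673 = -0.01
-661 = -661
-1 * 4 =-4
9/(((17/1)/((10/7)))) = 90/119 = 0.76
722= 722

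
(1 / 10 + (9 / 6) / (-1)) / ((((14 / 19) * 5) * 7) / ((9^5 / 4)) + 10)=-7853517 / 56106350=-0.14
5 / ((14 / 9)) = 45 / 14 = 3.21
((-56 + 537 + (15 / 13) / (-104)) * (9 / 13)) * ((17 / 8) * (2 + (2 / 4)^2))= 895458969 / 562432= 1592.12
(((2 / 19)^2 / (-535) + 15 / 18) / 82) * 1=0.01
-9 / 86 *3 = -27 / 86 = -0.31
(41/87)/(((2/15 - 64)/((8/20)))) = -41/13891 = -0.00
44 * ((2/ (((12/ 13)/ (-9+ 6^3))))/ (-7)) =-19734/ 7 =-2819.14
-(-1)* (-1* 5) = -5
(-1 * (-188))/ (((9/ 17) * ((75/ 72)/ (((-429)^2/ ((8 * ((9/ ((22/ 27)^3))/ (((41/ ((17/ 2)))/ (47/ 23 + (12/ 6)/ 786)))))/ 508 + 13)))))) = 131013136351924404864/ 27378203131075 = 4785308.07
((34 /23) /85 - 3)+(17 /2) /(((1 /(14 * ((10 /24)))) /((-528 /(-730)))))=276031 /8395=32.88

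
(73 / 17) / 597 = 73 / 10149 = 0.01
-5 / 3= -1.67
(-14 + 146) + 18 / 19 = 132.95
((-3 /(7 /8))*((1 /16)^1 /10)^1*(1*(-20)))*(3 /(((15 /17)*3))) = 17 /35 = 0.49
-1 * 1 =-1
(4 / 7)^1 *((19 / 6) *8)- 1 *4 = 220 / 21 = 10.48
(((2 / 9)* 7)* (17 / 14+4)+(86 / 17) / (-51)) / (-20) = -20839 / 52020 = -0.40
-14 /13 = -1.08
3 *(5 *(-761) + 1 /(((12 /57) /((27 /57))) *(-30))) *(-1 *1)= 11415.22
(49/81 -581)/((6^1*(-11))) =23506/2673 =8.79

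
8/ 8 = 1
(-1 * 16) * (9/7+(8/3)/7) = -80/3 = -26.67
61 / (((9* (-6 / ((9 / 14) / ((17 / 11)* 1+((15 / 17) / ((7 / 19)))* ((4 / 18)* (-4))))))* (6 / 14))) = 2.90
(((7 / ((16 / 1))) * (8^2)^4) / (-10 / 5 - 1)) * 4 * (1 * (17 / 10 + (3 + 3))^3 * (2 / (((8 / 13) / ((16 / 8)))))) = -10890642194432 / 375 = -29041712518.49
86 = 86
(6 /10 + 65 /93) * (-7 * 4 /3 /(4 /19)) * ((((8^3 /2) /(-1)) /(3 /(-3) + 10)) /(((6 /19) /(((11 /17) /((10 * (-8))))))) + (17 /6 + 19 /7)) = -1157084914 /3201525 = -361.42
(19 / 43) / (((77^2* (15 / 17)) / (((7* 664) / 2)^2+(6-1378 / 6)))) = 5233329011 / 11472615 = 456.16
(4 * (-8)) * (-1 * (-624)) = -19968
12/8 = 3/2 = 1.50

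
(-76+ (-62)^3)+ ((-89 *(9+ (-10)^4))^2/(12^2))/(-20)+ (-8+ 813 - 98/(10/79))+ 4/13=-10324768161901/37440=-275768380.39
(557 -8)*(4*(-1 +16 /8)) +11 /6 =13187 /6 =2197.83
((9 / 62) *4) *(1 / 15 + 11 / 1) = 996 / 155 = 6.43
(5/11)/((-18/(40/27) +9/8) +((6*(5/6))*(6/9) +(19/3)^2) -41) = -1800/33979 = -0.05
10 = 10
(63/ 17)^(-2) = 289/ 3969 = 0.07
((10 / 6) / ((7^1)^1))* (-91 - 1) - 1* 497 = -10897 / 21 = -518.90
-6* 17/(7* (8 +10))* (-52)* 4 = 3536/21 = 168.38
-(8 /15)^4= -4096 /50625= -0.08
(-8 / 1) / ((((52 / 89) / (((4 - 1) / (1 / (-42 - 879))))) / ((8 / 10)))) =1967256 / 65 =30265.48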